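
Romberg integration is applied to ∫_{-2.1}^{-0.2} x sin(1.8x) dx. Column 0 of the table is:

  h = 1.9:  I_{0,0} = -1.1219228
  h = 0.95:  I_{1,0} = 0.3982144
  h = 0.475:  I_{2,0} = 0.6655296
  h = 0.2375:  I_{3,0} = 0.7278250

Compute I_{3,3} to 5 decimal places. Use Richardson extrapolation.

0.74824

I_{1,1} = 0.3982144 + (0.3982144 − (-1.1219228))/3 = 0.9049268
I_{2,1} = (4·0.6655296 − 0.3982144) / 3 = 0.7546347
I_{3,1} = 0.7278250 + (0.7278250 − 0.6655296)/3 = 0.7485901
I_{2,2} = (16·0.7546347 − 0.9049268) / 15 = 0.7446152
I_{3,2} = (16·0.7485901 − 0.7546347) / 15 = 0.7481871
I_{3,3} = 0.7481871 + (0.7481871 − 0.7446152)/63 = 0.7482438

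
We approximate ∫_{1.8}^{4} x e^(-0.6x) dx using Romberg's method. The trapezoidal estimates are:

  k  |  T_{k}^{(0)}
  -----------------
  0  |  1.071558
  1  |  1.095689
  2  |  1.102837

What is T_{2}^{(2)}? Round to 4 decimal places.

T_{1}^{(1)} = (4·1.095689 − 1.071558) / 3 = 1.103733
T_{2}^{(1)} = 1.102837 + (1.102837 − 1.095689)/3 = 1.105220
T_{2}^{(2)} = (16·1.105220 − 1.103733) / 15 = 1.105319

1.1053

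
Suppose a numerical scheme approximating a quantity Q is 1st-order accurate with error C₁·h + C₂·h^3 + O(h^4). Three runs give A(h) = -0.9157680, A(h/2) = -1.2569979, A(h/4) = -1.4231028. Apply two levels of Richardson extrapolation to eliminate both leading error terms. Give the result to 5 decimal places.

-1.58792

First eliminate the h term (factor 2^1 = 2):
  B₁ = (2·(-1.2569979) − (-0.9157680))/1 = -1.5982278
  B₂ = (2·(-1.4231028) − (-1.2569979))/1 = -1.5892077
Then eliminate the h^3 term (factor 2^3 = 8):
  (8·(-1.5892077) − (-1.5982278))/7 = -1.5879191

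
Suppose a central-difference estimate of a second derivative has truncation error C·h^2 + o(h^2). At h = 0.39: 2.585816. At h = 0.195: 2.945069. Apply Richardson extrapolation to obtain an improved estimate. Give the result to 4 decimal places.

3.0648

Extrapolated value = (4·A(h/2) − A(h)) / (4 − 1)
= (4·2.945069 − 2.585816) / 3
= 9.194460 / 3 = 3.064820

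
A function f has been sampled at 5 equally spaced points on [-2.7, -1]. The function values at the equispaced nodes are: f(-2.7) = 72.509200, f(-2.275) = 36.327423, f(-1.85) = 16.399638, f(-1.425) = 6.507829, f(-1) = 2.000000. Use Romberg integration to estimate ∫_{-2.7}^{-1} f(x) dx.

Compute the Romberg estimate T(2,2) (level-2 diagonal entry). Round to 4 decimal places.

T(0,0) (trapezoid, 1 panel, h=1.7000): 63.332820
T(1,0) (trapezoid, 2 panels, h=0.8500): 45.606102
T(2,0) (trapezoid, 4 panels, h=0.4250): 41.008033
T(1,1) = 45.606102 + (45.606102 − 63.332820)/3 = 39.697196
T(2,1) = 41.008033 + (41.008033 − 45.606102)/3 = 39.475343
T(2,2) = 39.475343 + (39.475343 − 39.697196)/15 = 39.460553

39.4606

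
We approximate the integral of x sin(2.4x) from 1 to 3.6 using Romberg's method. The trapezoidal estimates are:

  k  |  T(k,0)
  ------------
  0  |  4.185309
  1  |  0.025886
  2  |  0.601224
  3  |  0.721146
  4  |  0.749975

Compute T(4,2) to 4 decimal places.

Richardson extrapolation on the trapezoidal column (denominator 4−1=3):
T(3,1) = (4·0.721146 − 0.601224) / 3 = 0.761120
T(4,1) = (4·0.749975 − 0.721146) / 3 = 0.759585
T(4,2) = (16·0.759585 − 0.761120) / 15 = 0.759483

0.7595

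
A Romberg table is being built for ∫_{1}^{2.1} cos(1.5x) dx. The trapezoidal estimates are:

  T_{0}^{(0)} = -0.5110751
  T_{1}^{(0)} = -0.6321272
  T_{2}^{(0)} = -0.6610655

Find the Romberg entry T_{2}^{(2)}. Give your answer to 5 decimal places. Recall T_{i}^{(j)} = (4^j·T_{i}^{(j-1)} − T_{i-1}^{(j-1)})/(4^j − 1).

T_{1}^{(1)} = (4·(-0.6321272) − (-0.5110751)) / 3 = -0.6724779
T_{2}^{(1)} = -0.6610655 + (-0.6610655 − (-0.6321272))/3 = -0.6707116
T_{2}^{(2)} = -0.6707116 + (-0.6707116 − (-0.6724779))/15 = -0.6705938

-0.67059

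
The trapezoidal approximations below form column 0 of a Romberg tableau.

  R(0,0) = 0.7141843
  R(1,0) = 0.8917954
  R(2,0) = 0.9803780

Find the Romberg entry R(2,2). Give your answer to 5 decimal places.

1.01383

Richardson extrapolation on the trapezoidal column (denominator 4−1=3):
R(1,1) = 0.8917954 + (0.8917954 − 0.7141843)/3 = 0.9509991
R(2,1) = (4·0.9803780 − 0.8917954) / 3 = 1.0099055
R(2,2) = 1.0099055 + (1.0099055 − 0.9509991)/15 = 1.0138326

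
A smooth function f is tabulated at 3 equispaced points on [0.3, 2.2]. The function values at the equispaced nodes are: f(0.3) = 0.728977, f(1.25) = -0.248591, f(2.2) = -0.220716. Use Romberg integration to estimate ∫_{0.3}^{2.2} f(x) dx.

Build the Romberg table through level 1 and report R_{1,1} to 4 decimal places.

R_{0,0} (trapezoid, 1 panel, h=1.9000): 0.482848
R_{1,0} (trapezoid, 2 panels, h=0.9500): 0.005263
R_{1,1} = 0.005263 + (0.005263 − 0.482848)/3 = -0.153932

-0.1539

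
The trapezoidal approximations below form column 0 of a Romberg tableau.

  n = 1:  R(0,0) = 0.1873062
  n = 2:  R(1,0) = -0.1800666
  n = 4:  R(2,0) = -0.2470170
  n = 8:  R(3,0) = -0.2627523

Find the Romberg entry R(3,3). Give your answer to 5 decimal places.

-0.26792

R(1,1) = -0.1800666 + (-0.1800666 − 0.1873062)/3 = -0.3025242
R(2,1) = -0.2470170 + (-0.2470170 − (-0.1800666))/3 = -0.2693338
R(3,1) = -0.2627523 + (-0.2627523 − (-0.2470170))/3 = -0.2679974
R(2,2) = (16·(-0.2693338) − (-0.3025242)) / 15 = -0.2671211
R(3,2) = -0.2679974 + (-0.2679974 − (-0.2693338))/15 = -0.2679083
R(3,3) = -0.2679083 + (-0.2679083 − (-0.2671211))/63 = -0.2679208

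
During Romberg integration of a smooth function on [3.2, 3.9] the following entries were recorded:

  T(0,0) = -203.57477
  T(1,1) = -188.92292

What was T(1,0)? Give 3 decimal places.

From T(1,1) = (4·T(1,0) − T(0,0))/3, solve for T(1,0):
4·T(1,0) = 3·(-188.92292) + (-203.57477) = -770.34353
T(1,0) = -192.58588

-192.586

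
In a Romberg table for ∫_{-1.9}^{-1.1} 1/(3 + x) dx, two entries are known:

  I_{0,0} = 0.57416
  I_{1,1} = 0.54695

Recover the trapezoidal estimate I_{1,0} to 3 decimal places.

From I_{1,1} = (4·I_{1,0} − I_{0,0})/3, solve for I_{1,0}:
4·I_{1,0} = 3·0.54695 + 0.57416 = 2.21501
I_{1,0} = 0.55375

0.554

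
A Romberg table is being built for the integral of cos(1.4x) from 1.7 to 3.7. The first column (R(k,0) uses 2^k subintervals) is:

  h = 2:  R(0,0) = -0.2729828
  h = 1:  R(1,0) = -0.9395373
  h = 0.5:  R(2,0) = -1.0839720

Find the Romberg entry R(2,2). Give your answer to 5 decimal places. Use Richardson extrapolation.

-1.13014

Richardson extrapolation on the trapezoidal column (denominator 4−1=3):
R(1,1) = (4·(-0.9395373) − (-0.2729828)) / 3 = -1.1617221
R(2,1) = -1.0839720 + (-1.0839720 − (-0.9395373))/3 = -1.1321169
R(2,2) = (16·(-1.1321169) − (-1.1617221)) / 15 = -1.1301432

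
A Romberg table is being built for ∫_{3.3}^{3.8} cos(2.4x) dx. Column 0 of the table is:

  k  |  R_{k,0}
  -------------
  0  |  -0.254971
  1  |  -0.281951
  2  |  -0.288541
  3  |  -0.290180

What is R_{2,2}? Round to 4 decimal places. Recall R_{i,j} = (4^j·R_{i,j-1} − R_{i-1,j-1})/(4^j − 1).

Richardson extrapolation on the trapezoidal column (denominator 4−1=3):
R_{1,1} = -0.281951 + (-0.281951 − (-0.254971))/3 = -0.290944
R_{2,1} = -0.288541 + (-0.288541 − (-0.281951))/3 = -0.290738
R_{2,2} = (16·(-0.290738) − (-0.290944)) / 15 = -0.290724

-0.2907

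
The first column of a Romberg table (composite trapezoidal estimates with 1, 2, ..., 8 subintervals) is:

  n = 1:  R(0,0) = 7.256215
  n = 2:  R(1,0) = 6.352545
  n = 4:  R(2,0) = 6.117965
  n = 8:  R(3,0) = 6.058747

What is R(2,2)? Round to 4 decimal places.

6.0390

Richardson extrapolation on the trapezoidal column (denominator 4−1=3):
R(1,1) = (4·6.352545 − 7.256215) / 3 = 6.051322
R(2,1) = 6.117965 + (6.117965 − 6.352545)/3 = 6.039772
R(2,2) = (16·6.039772 − 6.051322) / 15 = 6.039002
(Column j=1 coincides with Simpson's rule on the same nodes.)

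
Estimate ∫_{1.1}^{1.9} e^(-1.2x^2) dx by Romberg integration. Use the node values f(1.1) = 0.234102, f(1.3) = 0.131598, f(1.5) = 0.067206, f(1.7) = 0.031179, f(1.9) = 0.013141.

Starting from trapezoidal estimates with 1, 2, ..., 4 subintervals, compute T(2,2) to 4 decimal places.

0.0689

T(0,0) (trapezoid, 1 panel, h=0.8000): 0.098897
T(1,0) (trapezoid, 2 panels, h=0.4000): 0.076331
T(2,0) (trapezoid, 4 panels, h=0.2000): 0.070721
T(1,1) = 0.076331 + (0.076331 − 0.098897)/3 = 0.068809
T(2,1) = 0.070721 + (0.070721 − 0.076331)/3 = 0.068851
T(2,2) = 0.068851 + (0.068851 − 0.068809)/15 = 0.068854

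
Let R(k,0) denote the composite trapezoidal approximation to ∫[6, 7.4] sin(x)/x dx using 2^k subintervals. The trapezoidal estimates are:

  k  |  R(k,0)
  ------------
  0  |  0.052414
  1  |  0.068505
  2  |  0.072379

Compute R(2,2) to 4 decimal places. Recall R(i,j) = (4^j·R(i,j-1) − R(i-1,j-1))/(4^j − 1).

0.0737

R(1,1) = (4·0.068505 − 0.052414) / 3 = 0.073869
R(2,1) = (4·0.072379 − 0.068505) / 3 = 0.073670
R(2,2) = (16·0.073670 − 0.073869) / 15 = 0.073657
(Column j=1 coincides with Simpson's rule on the same nodes.)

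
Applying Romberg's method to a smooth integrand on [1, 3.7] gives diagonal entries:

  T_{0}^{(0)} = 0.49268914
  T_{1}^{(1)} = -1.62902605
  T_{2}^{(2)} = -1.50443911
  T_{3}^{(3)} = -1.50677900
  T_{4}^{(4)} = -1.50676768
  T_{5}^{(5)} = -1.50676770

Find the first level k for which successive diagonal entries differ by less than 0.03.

k = 3

|T_{1}^{(1)} − T_{0}^{(0)}| = 2.12171519 ≥ 0.03
|T_{2}^{(2)} − T_{1}^{(1)}| = 0.12458694 ≥ 0.03
|T_{3}^{(3)} − T_{2}^{(2)}| = 0.00233989 < 0.03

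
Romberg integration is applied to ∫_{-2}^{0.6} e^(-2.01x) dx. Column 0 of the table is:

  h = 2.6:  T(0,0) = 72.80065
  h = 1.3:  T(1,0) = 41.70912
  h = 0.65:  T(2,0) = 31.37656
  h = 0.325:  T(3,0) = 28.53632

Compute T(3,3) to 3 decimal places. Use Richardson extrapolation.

27.565

T(1,1) = 41.70912 + (41.70912 − 72.80065)/3 = 31.34528
T(2,1) = (4·31.37656 − 41.70912) / 3 = 27.93237
T(3,1) = 28.53632 + (28.53632 − 31.37656)/3 = 27.58957
T(2,2) = 27.93237 + (27.93237 − 31.34528)/15 = 27.70484
T(3,2) = 27.58957 + (27.58957 − 27.93237)/15 = 27.56672
T(3,3) = 27.56672 + (27.56672 − 27.70484)/63 = 27.56453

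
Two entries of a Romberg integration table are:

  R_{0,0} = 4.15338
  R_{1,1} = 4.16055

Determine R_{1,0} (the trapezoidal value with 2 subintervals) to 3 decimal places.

From R_{1,1} = (4·R_{1,0} − R_{0,0})/3, solve for R_{1,0}:
4·R_{1,0} = 3·4.16055 + 4.15338 = 16.63503
R_{1,0} = 4.15876

4.159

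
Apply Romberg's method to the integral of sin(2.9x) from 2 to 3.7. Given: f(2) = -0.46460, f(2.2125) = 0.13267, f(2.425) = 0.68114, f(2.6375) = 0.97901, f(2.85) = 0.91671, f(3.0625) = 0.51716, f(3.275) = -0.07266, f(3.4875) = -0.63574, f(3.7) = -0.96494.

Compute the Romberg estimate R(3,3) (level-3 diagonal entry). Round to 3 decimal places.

R(0,0) (trapezoid, 1 panel, h=1.7000): -1.21511
R(1,0) (trapezoid, 2 panels, h=0.8500): 0.17165
R(2,0) (trapezoid, 4 panels, h=0.4250): 0.34443
R(3,0) (trapezoid, 8 panels, h=0.2125): 0.38325
R(1,1) = 0.17165 + (0.17165 − (-1.21511))/3 = 0.63390
R(2,1) = 0.34443 + (0.34443 − 0.17165)/3 = 0.40202
R(3,1) = 0.38325 + (0.38325 − 0.34443)/3 = 0.39619
R(2,2) = 0.40202 + (0.40202 − 0.63390)/15 = 0.38656
R(3,2) = 0.39619 + (0.39619 − 0.40202)/15 = 0.39580
R(3,3) = 0.39580 + (0.39580 − 0.38656)/63 = 0.39595

0.396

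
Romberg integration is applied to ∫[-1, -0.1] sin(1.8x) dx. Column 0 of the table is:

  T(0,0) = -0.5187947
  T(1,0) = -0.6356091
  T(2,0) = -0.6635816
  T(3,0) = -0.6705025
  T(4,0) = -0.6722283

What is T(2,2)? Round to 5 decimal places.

T(1,1) = -0.6356091 + (-0.6356091 − (-0.5187947))/3 = -0.6745472
T(2,1) = (4·(-0.6635816) − (-0.6356091)) / 3 = -0.6729058
T(2,2) = (16·(-0.6729058) − (-0.6745472)) / 15 = -0.6727964

-0.67280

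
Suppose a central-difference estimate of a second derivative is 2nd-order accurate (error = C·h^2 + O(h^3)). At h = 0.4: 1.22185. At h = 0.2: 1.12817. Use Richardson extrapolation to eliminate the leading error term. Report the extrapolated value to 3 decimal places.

1.097

Extrapolated value = (4·A(h/2) − A(h)) / (4 − 1)
= (4·1.12817 − 1.22185) / 3
= 3.29083 / 3 = 1.09694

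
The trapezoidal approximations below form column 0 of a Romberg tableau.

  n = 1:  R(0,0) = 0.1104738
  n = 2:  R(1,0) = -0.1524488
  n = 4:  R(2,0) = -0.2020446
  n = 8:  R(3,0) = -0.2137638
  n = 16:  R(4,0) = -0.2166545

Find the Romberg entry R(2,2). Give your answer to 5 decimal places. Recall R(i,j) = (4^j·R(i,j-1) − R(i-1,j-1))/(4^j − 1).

-0.21714

Richardson extrapolation on the trapezoidal column (denominator 4−1=3):
R(1,1) = (4·(-0.1524488) − 0.1104738) / 3 = -0.2400897
R(2,1) = -0.2020446 + (-0.2020446 − (-0.1524488))/3 = -0.2185765
R(2,2) = -0.2185765 + (-0.2185765 − (-0.2400897))/15 = -0.2171423
(Column j=1 coincides with Simpson's rule on the same nodes.)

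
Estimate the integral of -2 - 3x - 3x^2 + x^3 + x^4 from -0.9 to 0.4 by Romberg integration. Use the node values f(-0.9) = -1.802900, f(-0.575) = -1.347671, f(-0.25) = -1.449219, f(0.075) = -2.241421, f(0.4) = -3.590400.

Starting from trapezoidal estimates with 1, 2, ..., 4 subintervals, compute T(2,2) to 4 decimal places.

-2.4555

T(0,0) (trapezoid, 1 panel, h=1.3000): -3.505645
T(1,0) (trapezoid, 2 panels, h=0.6500): -2.694815
T(2,0) (trapezoid, 4 panels, h=0.3250): -2.513862
T(1,1) = -2.694815 + (-2.694815 − (-3.505645))/3 = -2.424538
T(2,1) = -2.513862 + (-2.513862 − (-2.694815))/3 = -2.453544
T(2,2) = -2.453544 + (-2.453544 − (-2.424538))/15 = -2.455478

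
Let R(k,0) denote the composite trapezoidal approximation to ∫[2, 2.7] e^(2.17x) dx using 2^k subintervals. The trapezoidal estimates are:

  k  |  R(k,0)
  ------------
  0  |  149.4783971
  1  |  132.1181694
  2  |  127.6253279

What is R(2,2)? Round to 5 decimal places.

R(1,1) = (4·132.1181694 − 149.4783971) / 3 = 126.3314268
R(2,1) = 127.6253279 + (127.6253279 − 132.1181694)/3 = 126.1277141
R(2,2) = (16·126.1277141 − 126.3314268) / 15 = 126.1141333
(Column j=1 coincides with Simpson's rule on the same nodes.)

126.11413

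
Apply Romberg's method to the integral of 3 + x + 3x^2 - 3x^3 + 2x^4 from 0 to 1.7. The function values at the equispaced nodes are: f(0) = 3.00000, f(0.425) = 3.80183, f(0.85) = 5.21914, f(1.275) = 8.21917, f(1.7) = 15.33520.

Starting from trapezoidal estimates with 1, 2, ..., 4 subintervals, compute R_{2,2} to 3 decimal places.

10.873

R_{0,0} (trapezoid, 1 panel, h=1.7000): 15.58492
R_{1,0} (trapezoid, 2 panels, h=0.8500): 12.22873
R_{2,0} (trapezoid, 4 panels, h=0.4250): 11.22329
R_{1,1} = 12.22873 + (12.22873 − 15.58492)/3 = 11.11000
R_{2,1} = 11.22329 + (11.22329 − 12.22873)/3 = 10.88814
R_{2,2} = 10.88814 + (10.88814 − 11.11000)/15 = 10.87335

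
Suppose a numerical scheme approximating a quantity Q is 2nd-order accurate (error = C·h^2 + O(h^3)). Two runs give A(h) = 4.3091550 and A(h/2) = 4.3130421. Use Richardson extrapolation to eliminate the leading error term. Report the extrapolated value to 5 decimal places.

4.31434

The leading error scales as h^2; refining by a factor of 2 reduces it by 2^2 = 4.
Extrapolated value = (4·A(h/2) − A(h)) / (4 − 1)
= (4·4.3130421 − 4.3091550) / 3
= 12.9430134 / 3 = 4.3143378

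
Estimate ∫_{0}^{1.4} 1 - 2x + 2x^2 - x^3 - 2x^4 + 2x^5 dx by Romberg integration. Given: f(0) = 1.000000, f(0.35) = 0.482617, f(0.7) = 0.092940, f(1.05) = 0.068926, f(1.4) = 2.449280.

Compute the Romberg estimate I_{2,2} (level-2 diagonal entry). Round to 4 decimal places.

I_{0,0} (trapezoid, 1 panel, h=1.4000): 2.414496
I_{1,0} (trapezoid, 2 panels, h=0.7000): 1.272306
I_{2,0} (trapezoid, 4 panels, h=0.3500): 0.829193
I_{1,1} = 1.272306 + (1.272306 − 2.414496)/3 = 0.891576
I_{2,1} = 0.829193 + (0.829193 − 1.272306)/3 = 0.681489
I_{2,2} = 0.681489 + (0.681489 − 0.891576)/15 = 0.667483

0.6675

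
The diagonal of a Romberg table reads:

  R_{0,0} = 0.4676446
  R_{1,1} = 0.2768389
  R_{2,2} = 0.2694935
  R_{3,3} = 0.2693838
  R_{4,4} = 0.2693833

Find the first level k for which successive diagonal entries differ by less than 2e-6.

|R_{1,1} − R_{0,0}| = 0.1908057 ≥ 2e-6
|R_{2,2} − R_{1,1}| = 0.0073454 ≥ 2e-6
|R_{3,3} − R_{2,2}| = 0.0001097 ≥ 2e-6
|R_{4,4} − R_{3,3}| = 0.0000005 < 2e-6

k = 4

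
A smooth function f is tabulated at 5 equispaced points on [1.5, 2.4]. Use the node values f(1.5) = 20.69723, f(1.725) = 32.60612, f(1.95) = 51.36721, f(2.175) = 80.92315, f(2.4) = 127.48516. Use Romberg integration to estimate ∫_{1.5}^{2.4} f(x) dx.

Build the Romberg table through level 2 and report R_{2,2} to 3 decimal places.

52.866

R_{0,0} (trapezoid, 1 panel, h=0.9000): 66.68208
R_{1,0} (trapezoid, 2 panels, h=0.4500): 56.45628
R_{2,0} (trapezoid, 4 panels, h=0.2250): 53.77223
R_{1,1} = 56.45628 + (56.45628 − 66.68208)/3 = 53.04768
R_{2,1} = 53.77223 + (53.77223 − 56.45628)/3 = 52.87755
R_{2,2} = 52.87755 + (52.87755 − 53.04768)/15 = 52.86621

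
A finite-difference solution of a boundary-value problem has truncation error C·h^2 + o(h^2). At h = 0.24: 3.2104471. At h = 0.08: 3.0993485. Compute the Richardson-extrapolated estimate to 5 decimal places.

3.08546

The leading error scales as h^2; refining by a factor of 3 reduces it by 3^2 = 9.
Extrapolated value = (9·A(h/3) − A(h)) / (9 − 1)
= (9·3.0993485 − 3.2104471) / 8
= 24.6836894 / 8 = 3.0854612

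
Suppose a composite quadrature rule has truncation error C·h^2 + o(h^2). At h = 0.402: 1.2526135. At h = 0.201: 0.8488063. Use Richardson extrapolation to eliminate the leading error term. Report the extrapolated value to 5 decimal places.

The leading error scales as h^2; refining by a factor of 2 reduces it by 2^2 = 4.
Extrapolated value = (4·A(h/2) − A(h)) / (4 − 1)
= (4·0.8488063 − 1.2526135) / 3
= 2.1426117 / 3 = 0.7142039

0.71420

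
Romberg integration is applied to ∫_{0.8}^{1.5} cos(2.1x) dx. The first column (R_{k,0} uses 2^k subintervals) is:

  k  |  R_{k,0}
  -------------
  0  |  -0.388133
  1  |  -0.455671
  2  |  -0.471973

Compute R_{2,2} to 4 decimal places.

Richardson extrapolation on the trapezoidal column (denominator 4−1=3):
R_{1,1} = (4·(-0.455671) − (-0.388133)) / 3 = -0.478184
R_{2,1} = -0.471973 + (-0.471973 − (-0.455671))/3 = -0.477407
R_{2,2} = (16·(-0.477407) − (-0.478184)) / 15 = -0.477355

-0.4774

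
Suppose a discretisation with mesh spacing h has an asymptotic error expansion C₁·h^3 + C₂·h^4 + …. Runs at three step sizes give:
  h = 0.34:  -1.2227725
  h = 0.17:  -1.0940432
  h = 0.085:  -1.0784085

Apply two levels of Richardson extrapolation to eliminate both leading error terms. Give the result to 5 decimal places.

-1.07621

First eliminate the h^3 term (factor 2^3 = 8):
  B₁ = (8·(-1.0940432) − (-1.2227725))/7 = -1.0756533
  B₂ = (8·(-1.0784085) − (-1.0940432))/7 = -1.0761750
Then eliminate the h^4 term (factor 2^4 = 16):
  (16·(-1.0761750) − (-1.0756533))/15 = -1.0762098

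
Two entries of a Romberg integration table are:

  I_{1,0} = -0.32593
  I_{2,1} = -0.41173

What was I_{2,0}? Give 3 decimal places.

-0.390

From I_{2,1} = (4·I_{2,0} − I_{1,0})/3, solve for I_{2,0}:
4·I_{2,0} = 3·(-0.41173) + (-0.32593) = -1.56112
I_{2,0} = -0.39028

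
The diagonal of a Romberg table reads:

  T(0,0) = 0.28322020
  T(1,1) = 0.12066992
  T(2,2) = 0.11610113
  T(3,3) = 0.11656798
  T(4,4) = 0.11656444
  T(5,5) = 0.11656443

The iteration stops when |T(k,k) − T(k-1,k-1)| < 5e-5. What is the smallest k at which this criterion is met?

k = 4

|T(1,1) − T(0,0)| = 0.16255028 ≥ 5e-5
|T(2,2) − T(1,1)| = 0.00456879 ≥ 5e-5
|T(3,3) − T(2,2)| = 0.00046685 ≥ 5e-5
|T(4,4) − T(3,3)| = 0.00000354 < 5e-5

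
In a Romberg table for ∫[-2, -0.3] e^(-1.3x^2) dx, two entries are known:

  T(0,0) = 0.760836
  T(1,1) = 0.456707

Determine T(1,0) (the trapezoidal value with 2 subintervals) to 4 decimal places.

0.5327

From T(1,1) = (4·T(1,0) − T(0,0))/3, solve for T(1,0):
4·T(1,0) = 3·0.456707 + 0.760836 = 2.130957
T(1,0) = 0.532739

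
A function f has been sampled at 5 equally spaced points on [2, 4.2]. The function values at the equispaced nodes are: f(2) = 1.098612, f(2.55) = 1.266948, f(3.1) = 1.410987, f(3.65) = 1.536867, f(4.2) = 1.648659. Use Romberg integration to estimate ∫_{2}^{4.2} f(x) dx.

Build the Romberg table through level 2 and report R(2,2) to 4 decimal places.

3.0772

R(0,0) (trapezoid, 1 panel, h=2.2000): 3.021998
R(1,0) (trapezoid, 2 panels, h=1.1000): 3.063085
R(2,0) (trapezoid, 4 panels, h=0.5500): 3.073641
R(1,1) = 3.063085 + (3.063085 − 3.021998)/3 = 3.076781
R(2,1) = 3.073641 + (3.073641 − 3.063085)/3 = 3.077160
R(2,2) = 3.077160 + (3.077160 − 3.076781)/15 = 3.077185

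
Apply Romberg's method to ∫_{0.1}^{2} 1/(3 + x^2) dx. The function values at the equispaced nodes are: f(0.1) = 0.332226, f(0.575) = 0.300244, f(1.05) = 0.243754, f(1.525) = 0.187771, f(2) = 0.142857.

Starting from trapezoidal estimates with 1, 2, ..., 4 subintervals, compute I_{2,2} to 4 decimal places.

0.4616

I_{0,0} (trapezoid, 1 panel, h=1.9000): 0.451329
I_{1,0} (trapezoid, 2 panels, h=0.9500): 0.457231
I_{2,0} (trapezoid, 4 panels, h=0.4750): 0.460422
I_{1,1} = 0.457231 + (0.457231 − 0.451329)/3 = 0.459198
I_{2,1} = 0.460422 + (0.460422 − 0.457231)/3 = 0.461486
I_{2,2} = 0.461486 + (0.461486 − 0.459198)/15 = 0.461639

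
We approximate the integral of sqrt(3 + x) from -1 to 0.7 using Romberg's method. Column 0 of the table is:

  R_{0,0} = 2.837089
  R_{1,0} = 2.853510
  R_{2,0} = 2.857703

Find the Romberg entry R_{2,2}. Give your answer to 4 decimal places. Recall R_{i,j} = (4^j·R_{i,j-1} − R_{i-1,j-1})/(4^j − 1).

2.8591

Richardson extrapolation on the trapezoidal column (denominator 4−1=3):
R_{1,1} = (4·2.853510 − 2.837089) / 3 = 2.858984
R_{2,1} = (4·2.857703 − 2.853510) / 3 = 2.859101
R_{2,2} = 2.859101 + (2.859101 − 2.858984)/15 = 2.859109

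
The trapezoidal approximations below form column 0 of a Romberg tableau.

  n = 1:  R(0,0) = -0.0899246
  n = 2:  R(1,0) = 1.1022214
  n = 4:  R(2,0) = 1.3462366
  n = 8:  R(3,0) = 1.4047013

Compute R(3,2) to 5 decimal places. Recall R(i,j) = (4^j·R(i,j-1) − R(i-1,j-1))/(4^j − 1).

Richardson extrapolation on the trapezoidal column (denominator 4−1=3):
R(2,1) = 1.3462366 + (1.3462366 − 1.1022214)/3 = 1.4275750
R(3,1) = 1.4047013 + (1.4047013 − 1.3462366)/3 = 1.4241895
R(3,2) = (16·1.4241895 − 1.4275750) / 15 = 1.4239638
(Column j=1 coincides with Simpson's rule on the same nodes.)

1.42396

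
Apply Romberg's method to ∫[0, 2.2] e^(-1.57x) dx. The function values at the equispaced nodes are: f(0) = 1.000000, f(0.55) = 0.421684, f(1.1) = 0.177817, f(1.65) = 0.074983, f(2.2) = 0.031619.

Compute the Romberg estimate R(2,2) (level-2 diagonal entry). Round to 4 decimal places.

R(0,0) (trapezoid, 1 panel, h=2.2000): 1.134781
R(1,0) (trapezoid, 2 panels, h=1.1000): 0.762989
R(2,0) (trapezoid, 4 panels, h=0.5500): 0.654661
R(1,1) = 0.762989 + (0.762989 − 1.134781)/3 = 0.639058
R(2,1) = 0.654661 + (0.654661 − 0.762989)/3 = 0.618552
R(2,2) = 0.618552 + (0.618552 − 0.639058)/15 = 0.617185

0.6172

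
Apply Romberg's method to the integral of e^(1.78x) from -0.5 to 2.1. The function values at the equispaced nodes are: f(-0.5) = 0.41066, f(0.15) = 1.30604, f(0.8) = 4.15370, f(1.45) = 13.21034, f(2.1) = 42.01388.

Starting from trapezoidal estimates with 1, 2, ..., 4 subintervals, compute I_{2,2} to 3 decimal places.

I_{0,0} (trapezoid, 1 panel, h=2.6000): 55.15190
I_{1,0} (trapezoid, 2 panels, h=1.3000): 32.97576
I_{2,0} (trapezoid, 4 panels, h=0.6500): 25.92353
I_{1,1} = 32.97576 + (32.97576 − 55.15190)/3 = 25.58371
I_{2,1} = 25.92353 + (25.92353 − 32.97576)/3 = 23.57279
I_{2,2} = 23.57279 + (23.57279 − 25.58371)/15 = 23.43873

23.439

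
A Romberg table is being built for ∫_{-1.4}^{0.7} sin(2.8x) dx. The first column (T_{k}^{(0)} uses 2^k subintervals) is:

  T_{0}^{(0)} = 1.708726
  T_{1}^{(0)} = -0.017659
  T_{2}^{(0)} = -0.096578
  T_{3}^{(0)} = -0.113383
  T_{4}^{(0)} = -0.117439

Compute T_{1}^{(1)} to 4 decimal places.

-0.5931

T_{1}^{(1)} = -0.017659 + (-0.017659 − 1.708726)/3 = -0.593121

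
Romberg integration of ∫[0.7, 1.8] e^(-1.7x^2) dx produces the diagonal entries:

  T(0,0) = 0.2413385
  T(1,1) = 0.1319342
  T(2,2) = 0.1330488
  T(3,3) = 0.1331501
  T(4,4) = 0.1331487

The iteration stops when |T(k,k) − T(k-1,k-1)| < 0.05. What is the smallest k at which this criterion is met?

k = 2

|T(1,1) − T(0,0)| = 0.1094043 ≥ 0.05
|T(2,2) − T(1,1)| = 0.0011146 < 0.05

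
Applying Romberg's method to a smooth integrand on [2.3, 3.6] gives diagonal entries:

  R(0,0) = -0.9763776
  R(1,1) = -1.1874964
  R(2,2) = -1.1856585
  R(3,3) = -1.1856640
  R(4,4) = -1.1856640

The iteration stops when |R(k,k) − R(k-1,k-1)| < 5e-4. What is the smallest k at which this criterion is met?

k = 3

|R(1,1) − R(0,0)| = 0.2111188 ≥ 5e-4
|R(2,2) − R(1,1)| = 0.0018379 ≥ 5e-4
|R(3,3) − R(2,2)| = 0.0000055 < 5e-4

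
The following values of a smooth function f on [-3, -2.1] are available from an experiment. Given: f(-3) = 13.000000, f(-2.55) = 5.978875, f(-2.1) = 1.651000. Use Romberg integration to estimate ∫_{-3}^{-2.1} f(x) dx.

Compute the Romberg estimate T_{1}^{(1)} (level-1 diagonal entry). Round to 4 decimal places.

T_{0}^{(0)} (trapezoid, 1 panel, h=0.9000): 6.592950
T_{1}^{(0)} (trapezoid, 2 panels, h=0.4500): 5.986969
T_{1}^{(1)} = 5.986969 + (5.986969 − 6.592950)/3 = 5.784975

5.7850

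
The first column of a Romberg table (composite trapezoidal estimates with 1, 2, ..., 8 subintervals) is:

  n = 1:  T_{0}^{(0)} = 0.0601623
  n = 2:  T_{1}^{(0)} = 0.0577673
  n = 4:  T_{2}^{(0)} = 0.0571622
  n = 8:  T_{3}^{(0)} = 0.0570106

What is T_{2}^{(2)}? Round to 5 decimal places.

0.05696

T_{1}^{(1)} = (4·0.0577673 − 0.0601623) / 3 = 0.0569690
T_{2}^{(1)} = (4·0.0571622 − 0.0577673) / 3 = 0.0569605
T_{2}^{(2)} = 0.0569605 + (0.0569605 − 0.0569690)/15 = 0.0569599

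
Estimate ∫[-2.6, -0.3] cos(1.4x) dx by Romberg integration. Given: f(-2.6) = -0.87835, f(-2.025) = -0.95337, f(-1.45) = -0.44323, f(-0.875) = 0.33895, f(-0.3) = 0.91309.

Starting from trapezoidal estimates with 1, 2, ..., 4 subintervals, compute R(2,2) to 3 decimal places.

-0.632

R(0,0) (trapezoid, 1 panel, h=2.3000): 0.03995
R(1,0) (trapezoid, 2 panels, h=1.1500): -0.48974
R(2,0) (trapezoid, 4 panels, h=0.5750): -0.59816
R(1,1) = -0.48974 + (-0.48974 − 0.03995)/3 = -0.66630
R(2,1) = -0.59816 + (-0.59816 − (-0.48974))/3 = -0.63430
R(2,2) = -0.63430 + (-0.63430 − (-0.66630))/15 = -0.63217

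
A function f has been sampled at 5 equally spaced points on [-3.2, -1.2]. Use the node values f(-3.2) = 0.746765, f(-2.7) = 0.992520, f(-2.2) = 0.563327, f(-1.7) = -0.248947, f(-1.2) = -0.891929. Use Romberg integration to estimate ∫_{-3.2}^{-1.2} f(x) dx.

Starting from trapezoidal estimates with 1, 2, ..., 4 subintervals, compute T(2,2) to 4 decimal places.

T(0,0) (trapezoid, 1 panel, h=2.0000): -0.145164
T(1,0) (trapezoid, 2 panels, h=1.0000): 0.490745
T(2,0) (trapezoid, 4 panels, h=0.5000): 0.617159
T(1,1) = 0.490745 + (0.490745 − (-0.145164))/3 = 0.702715
T(2,1) = 0.617159 + (0.617159 − 0.490745)/3 = 0.659297
T(2,2) = 0.659297 + (0.659297 − 0.702715)/15 = 0.656402

0.6564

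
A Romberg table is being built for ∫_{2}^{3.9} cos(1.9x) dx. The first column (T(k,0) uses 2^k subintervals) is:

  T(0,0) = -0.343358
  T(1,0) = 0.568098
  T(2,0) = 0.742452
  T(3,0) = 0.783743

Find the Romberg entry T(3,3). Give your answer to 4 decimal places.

Richardson extrapolation on the trapezoidal column (denominator 4−1=3):
T(1,1) = (4·0.568098 − (-0.343358)) / 3 = 0.871917
T(2,1) = (4·0.742452 − 0.568098) / 3 = 0.800570
T(3,1) = 0.783743 + (0.783743 − 0.742452)/3 = 0.797507
T(2,2) = 0.800570 + (0.800570 − 0.871917)/15 = 0.795814
T(3,2) = (16·0.797507 − 0.800570) / 15 = 0.797303
T(3,3) = 0.797303 + (0.797303 − 0.795814)/63 = 0.797327

0.7973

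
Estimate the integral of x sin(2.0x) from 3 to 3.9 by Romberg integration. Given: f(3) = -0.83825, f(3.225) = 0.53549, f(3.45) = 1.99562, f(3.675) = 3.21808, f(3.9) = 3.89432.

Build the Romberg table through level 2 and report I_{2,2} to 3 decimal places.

I_{0,0} (trapezoid, 1 panel, h=0.9000): 1.37523
I_{1,0} (trapezoid, 2 panels, h=0.4500): 1.58564
I_{2,0} (trapezoid, 4 panels, h=0.2250): 1.63738
I_{1,1} = 1.58564 + (1.58564 − 1.37523)/3 = 1.65578
I_{2,1} = 1.63738 + (1.63738 − 1.58564)/3 = 1.65463
I_{2,2} = 1.65463 + (1.65463 − 1.65578)/15 = 1.65455

1.655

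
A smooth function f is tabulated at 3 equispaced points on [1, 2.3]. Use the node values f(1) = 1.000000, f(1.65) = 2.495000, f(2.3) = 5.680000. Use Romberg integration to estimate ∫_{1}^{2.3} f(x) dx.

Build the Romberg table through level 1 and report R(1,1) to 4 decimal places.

R(0,0) (trapezoid, 1 panel, h=1.3000): 4.342000
R(1,0) (trapezoid, 2 panels, h=0.6500): 3.792750
R(1,1) = 3.792750 + (3.792750 − 4.342000)/3 = 3.609667

3.6097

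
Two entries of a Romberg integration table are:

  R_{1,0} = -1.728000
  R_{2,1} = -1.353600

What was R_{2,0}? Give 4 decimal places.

-1.4472

From R_{2,1} = (4·R_{2,0} − R_{1,0})/3, solve for R_{2,0}:
4·R_{2,0} = 3·(-1.353600) + (-1.728000) = -5.788800
R_{2,0} = -1.447200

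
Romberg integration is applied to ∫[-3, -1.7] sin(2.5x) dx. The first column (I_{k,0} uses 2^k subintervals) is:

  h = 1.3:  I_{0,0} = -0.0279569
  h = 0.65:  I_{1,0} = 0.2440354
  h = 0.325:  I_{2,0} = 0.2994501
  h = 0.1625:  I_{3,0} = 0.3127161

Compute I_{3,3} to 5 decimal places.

0.31709

I_{1,1} = 0.2440354 + (0.2440354 − (-0.0279569))/3 = 0.3346995
I_{2,1} = (4·0.2994501 − 0.2440354) / 3 = 0.3179217
I_{3,1} = 0.3127161 + (0.3127161 − 0.2994501)/3 = 0.3171381
I_{2,2} = (16·0.3179217 − 0.3346995) / 15 = 0.3168032
I_{3,2} = (16·0.3171381 − 0.3179217) / 15 = 0.3170859
I_{3,3} = 0.3170859 + (0.3170859 − 0.3168032)/63 = 0.3170904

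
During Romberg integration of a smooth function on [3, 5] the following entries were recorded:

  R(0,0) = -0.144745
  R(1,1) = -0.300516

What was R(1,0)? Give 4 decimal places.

-0.2616

From R(1,1) = (4·R(1,0) − R(0,0))/3, solve for R(1,0):
4·R(1,0) = 3·(-0.300516) + (-0.144745) = -1.046293
R(1,0) = -0.261573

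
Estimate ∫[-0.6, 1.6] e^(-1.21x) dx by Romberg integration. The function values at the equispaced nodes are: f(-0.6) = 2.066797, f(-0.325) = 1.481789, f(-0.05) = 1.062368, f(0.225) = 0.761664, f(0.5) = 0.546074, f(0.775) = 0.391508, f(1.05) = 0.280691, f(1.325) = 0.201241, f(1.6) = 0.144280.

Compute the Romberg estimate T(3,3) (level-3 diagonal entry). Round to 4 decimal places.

T(0,0) (trapezoid, 1 panel, h=2.2000): 2.432185
T(1,0) (trapezoid, 2 panels, h=1.1000): 1.816774
T(2,0) (trapezoid, 4 panels, h=0.5500): 1.647069
T(3,0) (trapezoid, 8 panels, h=0.2750): 1.603490
T(1,1) = 1.816774 + (1.816774 − 2.432185)/3 = 1.611637
T(2,1) = 1.647069 + (1.647069 − 1.816774)/3 = 1.590501
T(3,1) = 1.603490 + (1.603490 − 1.647069)/3 = 1.588964
T(2,2) = 1.590501 + (1.590501 − 1.611637)/15 = 1.589092
T(3,2) = 1.588964 + (1.588964 − 1.590501)/15 = 1.588862
T(3,3) = 1.588862 + (1.588862 − 1.589092)/63 = 1.588858

1.5889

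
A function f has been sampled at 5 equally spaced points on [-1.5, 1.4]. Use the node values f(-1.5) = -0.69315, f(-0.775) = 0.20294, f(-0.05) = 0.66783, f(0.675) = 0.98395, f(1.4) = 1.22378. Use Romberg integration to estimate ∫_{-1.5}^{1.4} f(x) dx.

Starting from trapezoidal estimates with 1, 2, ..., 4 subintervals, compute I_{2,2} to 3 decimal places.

1.602

I_{0,0} (trapezoid, 1 panel, h=2.9000): 0.76941
I_{1,0} (trapezoid, 2 panels, h=1.4500): 1.35306
I_{2,0} (trapezoid, 4 panels, h=0.7250): 1.53703
I_{1,1} = 1.35306 + (1.35306 − 0.76941)/3 = 1.54761
I_{2,1} = 1.53703 + (1.53703 − 1.35306)/3 = 1.59835
I_{2,2} = 1.59835 + (1.59835 − 1.54761)/15 = 1.60173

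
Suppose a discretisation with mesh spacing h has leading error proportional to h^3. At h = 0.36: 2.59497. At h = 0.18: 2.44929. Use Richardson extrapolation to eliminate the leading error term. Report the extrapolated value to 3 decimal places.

2.428

Extrapolated value = (8·A(h/2) − A(h)) / (8 − 1)
= (8·2.44929 − 2.59497) / 7
= 16.99935 / 7 = 2.42848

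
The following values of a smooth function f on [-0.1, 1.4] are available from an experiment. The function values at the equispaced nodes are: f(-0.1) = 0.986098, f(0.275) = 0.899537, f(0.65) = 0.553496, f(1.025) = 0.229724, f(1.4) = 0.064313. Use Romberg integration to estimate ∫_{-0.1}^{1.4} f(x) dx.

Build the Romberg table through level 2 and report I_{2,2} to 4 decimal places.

I_{0,0} (trapezoid, 1 panel, h=1.5000): 0.787808
I_{1,0} (trapezoid, 2 panels, h=0.7500): 0.809026
I_{2,0} (trapezoid, 4 panels, h=0.3750): 0.827986
I_{1,1} = 0.809026 + (0.809026 − 0.787808)/3 = 0.816099
I_{2,1} = 0.827986 + (0.827986 − 0.809026)/3 = 0.834306
I_{2,2} = 0.834306 + (0.834306 − 0.816099)/15 = 0.835520

0.8355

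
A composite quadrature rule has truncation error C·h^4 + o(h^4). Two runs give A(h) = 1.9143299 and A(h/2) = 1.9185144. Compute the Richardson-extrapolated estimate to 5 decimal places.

The leading error scales as h^4; refining by a factor of 2 reduces it by 2^4 = 16.
Extrapolated value = (16·A(h/2) − A(h)) / (16 − 1)
= (16·1.9185144 − 1.9143299) / 15
= 28.7819005 / 15 = 1.9187934

1.91879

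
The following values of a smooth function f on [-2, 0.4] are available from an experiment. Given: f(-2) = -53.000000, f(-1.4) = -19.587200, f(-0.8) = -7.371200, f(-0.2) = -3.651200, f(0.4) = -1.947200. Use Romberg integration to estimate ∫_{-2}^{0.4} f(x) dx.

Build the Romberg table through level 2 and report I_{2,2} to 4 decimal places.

I_{0,0} (trapezoid, 1 panel, h=2.4000): -65.936640
I_{1,0} (trapezoid, 2 panels, h=1.2000): -41.813760
I_{2,0} (trapezoid, 4 panels, h=0.6000): -34.849920
I_{1,1} = -41.813760 + (-41.813760 − (-65.936640))/3 = -33.772800
I_{2,1} = -34.849920 + (-34.849920 − (-41.813760))/3 = -32.528640
I_{2,2} = -32.528640 + (-32.528640 − (-33.772800))/15 = -32.445696

-32.4457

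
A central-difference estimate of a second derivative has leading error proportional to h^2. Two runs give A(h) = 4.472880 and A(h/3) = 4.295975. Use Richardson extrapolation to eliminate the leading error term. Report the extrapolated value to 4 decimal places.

Extrapolated value = (9·A(h/3) − A(h)) / (9 − 1)
= (9·4.295975 − 4.472880) / 8
= 34.190895 / 8 = 4.273862

4.2739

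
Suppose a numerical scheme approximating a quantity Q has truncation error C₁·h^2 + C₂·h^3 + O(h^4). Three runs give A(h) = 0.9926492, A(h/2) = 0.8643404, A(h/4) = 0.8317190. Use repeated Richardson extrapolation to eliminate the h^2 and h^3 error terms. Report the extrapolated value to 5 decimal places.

First eliminate the h^2 term (factor 2^2 = 4):
  B₁ = (4·0.8643404 − 0.9926492)/3 = 0.8215708
  B₂ = (4·0.8317190 − 0.8643404)/3 = 0.8208452
Then eliminate the h^3 term (factor 2^3 = 8):
  (8·0.8208452 − 0.8215708)/7 = 0.8207415

0.82074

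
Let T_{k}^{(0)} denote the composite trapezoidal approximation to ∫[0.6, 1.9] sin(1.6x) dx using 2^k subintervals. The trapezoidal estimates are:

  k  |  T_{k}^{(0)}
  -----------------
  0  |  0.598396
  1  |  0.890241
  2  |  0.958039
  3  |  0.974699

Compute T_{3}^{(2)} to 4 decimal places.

0.9802

T_{2}^{(1)} = (4·0.958039 − 0.890241) / 3 = 0.980638
T_{3}^{(1)} = (4·0.974699 − 0.958039) / 3 = 0.980252
T_{3}^{(2)} = (16·0.980252 − 0.980638) / 15 = 0.980226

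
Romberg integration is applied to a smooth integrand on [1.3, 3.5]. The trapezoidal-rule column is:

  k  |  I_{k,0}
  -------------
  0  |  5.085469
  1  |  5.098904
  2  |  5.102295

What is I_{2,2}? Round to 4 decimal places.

Richardson extrapolation on the trapezoidal column (denominator 4−1=3):
I_{1,1} = 5.098904 + (5.098904 − 5.085469)/3 = 5.103382
I_{2,1} = 5.102295 + (5.102295 − 5.098904)/3 = 5.103425
I_{2,2} = (16·5.103425 − 5.103382) / 15 = 5.103428
(Column j=1 coincides with Simpson's rule on the same nodes.)

5.1034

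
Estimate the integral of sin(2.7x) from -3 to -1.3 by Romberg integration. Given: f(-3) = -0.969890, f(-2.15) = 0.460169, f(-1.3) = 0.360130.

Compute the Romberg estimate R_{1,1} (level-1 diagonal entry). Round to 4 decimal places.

0.3488

R_{0,0} (trapezoid, 1 panel, h=1.7000): -0.518296
R_{1,0} (trapezoid, 2 panels, h=0.8500): 0.131996
R_{1,1} = 0.131996 + (0.131996 − (-0.518296))/3 = 0.348760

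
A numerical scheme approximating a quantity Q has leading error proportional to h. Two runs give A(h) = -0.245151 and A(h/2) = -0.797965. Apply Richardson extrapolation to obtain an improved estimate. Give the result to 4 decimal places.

-1.3508

The leading error scales as h; refining by a factor of 2 reduces it by 2^1 = 2.
Extrapolated value = (2·A(h/2) − A(h)) / (2 − 1)
= (2·(-0.797965) − (-0.245151)) / 1
= -1.350779 / 1 = -1.350779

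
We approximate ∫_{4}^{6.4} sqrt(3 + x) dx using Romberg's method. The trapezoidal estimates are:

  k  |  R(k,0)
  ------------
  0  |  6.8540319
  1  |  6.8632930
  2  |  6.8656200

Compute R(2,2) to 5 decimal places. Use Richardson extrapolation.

6.86640

Richardson extrapolation on the trapezoidal column (denominator 4−1=3):
R(1,1) = (4·6.8632930 − 6.8540319) / 3 = 6.8663800
R(2,1) = (4·6.8656200 − 6.8632930) / 3 = 6.8663957
R(2,2) = (16·6.8663957 − 6.8663800) / 15 = 6.8663967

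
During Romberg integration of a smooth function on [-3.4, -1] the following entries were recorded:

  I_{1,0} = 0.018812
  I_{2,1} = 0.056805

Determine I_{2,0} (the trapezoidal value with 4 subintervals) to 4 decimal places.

From I_{2,1} = (4·I_{2,0} − I_{1,0})/3, solve for I_{2,0}:
4·I_{2,0} = 3·0.056805 + 0.018812 = 0.189227
I_{2,0} = 0.047307

0.0473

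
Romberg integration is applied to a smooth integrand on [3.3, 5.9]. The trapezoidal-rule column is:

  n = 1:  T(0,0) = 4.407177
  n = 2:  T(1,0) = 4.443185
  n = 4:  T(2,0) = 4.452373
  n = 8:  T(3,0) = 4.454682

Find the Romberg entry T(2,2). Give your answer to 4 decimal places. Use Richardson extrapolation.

4.4555

T(1,1) = (4·4.443185 − 4.407177) / 3 = 4.455188
T(2,1) = 4.452373 + (4.452373 − 4.443185)/3 = 4.455436
T(2,2) = (16·4.455436 − 4.455188) / 15 = 4.455453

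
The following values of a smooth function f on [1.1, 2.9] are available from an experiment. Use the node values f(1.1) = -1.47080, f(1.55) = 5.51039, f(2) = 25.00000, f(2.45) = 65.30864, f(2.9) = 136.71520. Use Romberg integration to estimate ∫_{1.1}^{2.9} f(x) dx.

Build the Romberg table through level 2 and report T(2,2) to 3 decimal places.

T(0,0) (trapezoid, 1 panel, h=1.8000): 121.71996
T(1,0) (trapezoid, 2 panels, h=0.9000): 83.35998
T(2,0) (trapezoid, 4 panels, h=0.4500): 73.54855
T(1,1) = 83.35998 + (83.35998 − 121.71996)/3 = 70.57332
T(2,1) = 73.54855 + (73.54855 − 83.35998)/3 = 70.27807
T(2,2) = 70.27807 + (70.27807 − 70.57332)/15 = 70.25839

70.258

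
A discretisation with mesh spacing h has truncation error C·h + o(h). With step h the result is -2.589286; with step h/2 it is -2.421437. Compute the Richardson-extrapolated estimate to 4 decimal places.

-2.2536

The leading error scales as h; refining by a factor of 2 reduces it by 2^1 = 2.
Extrapolated value = (2·A(h/2) − A(h)) / (2 − 1)
= (2·(-2.421437) − (-2.589286)) / 1
= -2.253588 / 1 = -2.253588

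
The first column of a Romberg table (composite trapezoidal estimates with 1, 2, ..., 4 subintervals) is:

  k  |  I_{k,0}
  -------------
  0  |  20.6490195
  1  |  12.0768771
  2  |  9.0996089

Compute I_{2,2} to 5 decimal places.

8.03303

Richardson extrapolation on the trapezoidal column (denominator 4−1=3):
I_{1,1} = 12.0768771 + (12.0768771 − 20.6490195)/3 = 9.2194963
I_{2,1} = 9.0996089 + (9.0996089 − 12.0768771)/3 = 8.1071862
I_{2,2} = 8.1071862 + (8.1071862 − 9.2194963)/15 = 8.0330322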